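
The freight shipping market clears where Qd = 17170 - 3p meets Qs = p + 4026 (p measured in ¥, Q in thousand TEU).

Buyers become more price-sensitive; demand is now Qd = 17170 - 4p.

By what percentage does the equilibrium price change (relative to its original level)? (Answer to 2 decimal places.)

-20.00

Before the shock: 17170 - 3p = p + 4026 ⇒ 13144 = 4p ⇒ p = 3286, Q = 7312.
The shock moves the curves to Qd = 17170 - 4p and Qs = p + 4026.
New equilibrium: 17170 - 4p = p + 4026 ⇒ 13144 = 5p ⇒ p = 2628.8, Q = 6654.8.
%Δp = (2628.8 − 3286) / 3286 × 100 = -20.00%.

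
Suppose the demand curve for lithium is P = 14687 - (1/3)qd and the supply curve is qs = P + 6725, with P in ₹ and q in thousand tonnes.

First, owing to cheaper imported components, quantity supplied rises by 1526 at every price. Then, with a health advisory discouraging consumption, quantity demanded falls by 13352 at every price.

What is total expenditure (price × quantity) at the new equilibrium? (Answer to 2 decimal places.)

77847849.75

Solve the original market: 44061 - 3P = P + 6725, hence P = 9334 and q = 16059.
With the change applied: demand qd = 30709 - 3P, supply qs = P + 8251.
Setting them equal: 30709 - 3P = P + 8251 → 22458 = 4P, so P = 5614.5 and q = 13865.5.
New expenditure = 5614.5 × 13865.5 = 77847849.75.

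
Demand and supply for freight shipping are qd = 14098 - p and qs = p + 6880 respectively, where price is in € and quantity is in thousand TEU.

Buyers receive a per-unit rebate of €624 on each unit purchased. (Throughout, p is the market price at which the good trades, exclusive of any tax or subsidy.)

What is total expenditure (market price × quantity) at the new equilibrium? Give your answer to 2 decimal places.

Original equilibrium: 14098 - p = p + 6880 gives 7218 = 2p, so p = 3609 and q = 10489.
Since buyers' out-of-pocket price is the market price minus the rebate, the effective demand curve becomes qd = 14722 - p.
Equate the new curves: 14722 - p = p + 6880, giving 7842 = 2p, p = 3921, q = 10801.
New expenditure = 3921 × 10801 = 42350721.00.

42350721.00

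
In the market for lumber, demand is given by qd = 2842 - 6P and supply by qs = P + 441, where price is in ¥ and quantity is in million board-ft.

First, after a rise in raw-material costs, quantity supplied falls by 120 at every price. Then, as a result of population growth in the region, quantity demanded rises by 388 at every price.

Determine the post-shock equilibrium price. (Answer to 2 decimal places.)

Before the shock: 2842 - 6P = P + 441 ⇒ 2401 = 7P ⇒ P = 343, q = 784.
The new curves are qd = 3230 - 6P (demand) and qs = P + 321 (supply).
Setting them equal: 3230 - 6P = P + 321 → 2909 = 7P, so P = 2909/7 ≈ 415.5714 and q = 5156/7 ≈ 736.5714.

415.57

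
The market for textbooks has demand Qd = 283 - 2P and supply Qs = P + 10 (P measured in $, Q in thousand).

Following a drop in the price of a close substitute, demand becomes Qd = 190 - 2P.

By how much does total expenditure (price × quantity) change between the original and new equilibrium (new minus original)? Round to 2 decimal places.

Initially, 283 - 2P = P + 10, so 273 = 3P and P = 91, Q = 101.
The new curves are Qd = 190 - 2P (demand) and Qs = P + 10 (supply).
Equate the new curves: 190 - 2P = P + 10, giving 180 = 3P, P = 60, Q = 70.
Expenditure moves from 91×101 = 9191 to 60×70 = 4200; change = -4991.00.

-4991.00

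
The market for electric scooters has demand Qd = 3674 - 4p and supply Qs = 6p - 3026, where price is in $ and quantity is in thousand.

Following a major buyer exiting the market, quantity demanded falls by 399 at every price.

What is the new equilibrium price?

630.1

Initially, 3674 - 4p = 6p - 3026, so 6700 = 10p and p = 670, Q = 994.
With the change applied: demand Qd = 3275 - 4p, supply Qs = 6p - 3026.
New equilibrium: 3275 - 4p = 6p - 3026 ⇒ 6301 = 10p ⇒ p = 630.1, Q = 754.6.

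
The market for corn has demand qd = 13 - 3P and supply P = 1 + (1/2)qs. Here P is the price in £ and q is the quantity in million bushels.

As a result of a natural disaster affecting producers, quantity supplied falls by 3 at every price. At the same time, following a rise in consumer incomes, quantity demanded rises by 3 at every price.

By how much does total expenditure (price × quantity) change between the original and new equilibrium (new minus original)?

+2.28

Initially, 13 - 3P = 2P - 2, so 15 = 5P and P = 3, q = 4.
With the change applied: demand qd = 16 - 3P, supply qs = 2P - 5.
New equilibrium: 16 - 3P = 2P - 5 ⇒ 21 = 5P ⇒ P = 4.2, q = 3.4.
Expenditure moves from 3×4 = 12 to 4.2×3.4 = 14.28; change = +2.28.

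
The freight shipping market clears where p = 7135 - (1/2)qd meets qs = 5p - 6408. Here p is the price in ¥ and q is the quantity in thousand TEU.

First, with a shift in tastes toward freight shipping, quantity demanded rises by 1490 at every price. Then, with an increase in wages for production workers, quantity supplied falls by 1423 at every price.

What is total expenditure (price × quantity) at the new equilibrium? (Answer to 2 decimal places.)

30397725.67

Original equilibrium: 14270 - 2p = 5p - 6408 gives 20678 = 7p, so p = 2954 and q = 8362.
After the shift, demand is qd = 15760 - 2p and supply is qs = 5p - 7831.
New equilibrium: 15760 - 2p = 5p - 7831 ⇒ 23591 = 7p ⇒ p = 23591/7 ≈ 3370.1429, q = 63138/7 ≈ 9019.7143.
New expenditure = 3370.1429 × 9019.7143 = 30397725.67.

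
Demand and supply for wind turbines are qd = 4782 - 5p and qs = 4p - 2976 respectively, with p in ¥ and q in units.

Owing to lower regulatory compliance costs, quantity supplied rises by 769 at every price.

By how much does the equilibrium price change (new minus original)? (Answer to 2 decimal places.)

-85.44

Original equilibrium: 4782 - 5p = 4p - 2976 gives 7758 = 9p, so p = 862 and q = 472.
With the change applied: demand qd = 4782 - 5p, supply qs = 4p - 2207.
Clearing the new market: 4782 - 5p = 4p - 2207, so p = 6989/9 ≈ 776.5556 and q = 8093/9 ≈ 899.2222.
Δp = 776.5556 − 862 = -85.44.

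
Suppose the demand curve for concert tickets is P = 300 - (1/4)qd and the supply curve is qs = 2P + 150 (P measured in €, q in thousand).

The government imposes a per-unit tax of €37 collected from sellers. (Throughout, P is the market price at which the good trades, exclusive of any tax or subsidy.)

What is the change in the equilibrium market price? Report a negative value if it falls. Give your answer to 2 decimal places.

Before the shock: 1200 - 4P = 2P + 150 ⇒ 1050 = 6P ⇒ P = 175, q = 500.
Since sellers keep the price net of the tax, the effective supply curve becomes qs = 2P + 76.
Equate the new curves: 1200 - 4P = 2P + 76, giving 1124 = 6P, P = 562/3 ≈ 187.3333, q = 1352/3 ≈ 450.6667.
ΔP = 187.3333 − 175 = +12.33.

+12.33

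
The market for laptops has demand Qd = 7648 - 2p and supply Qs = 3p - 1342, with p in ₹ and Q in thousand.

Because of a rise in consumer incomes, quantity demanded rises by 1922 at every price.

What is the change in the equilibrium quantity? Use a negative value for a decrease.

Original equilibrium: 7648 - 2p = 3p - 1342 gives 8990 = 5p, so p = 1798 and Q = 4052.
The new curves are Qd = 9570 - 2p (demand) and Qs = 3p - 1342 (supply).
Clearing the new market: 9570 - 2p = 3p - 1342, so p = 2182.4 and Q = 5205.2.
ΔQ = 5205.2 − 4052 = +1153.2.

+1153.2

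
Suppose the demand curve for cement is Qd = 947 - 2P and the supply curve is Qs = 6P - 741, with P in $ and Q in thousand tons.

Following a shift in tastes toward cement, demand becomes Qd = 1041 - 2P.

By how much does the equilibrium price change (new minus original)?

+11.75

Solve the original market: 947 - 2P = 6P - 741, hence P = 211 and Q = 525.
After the shift, demand is Qd = 1041 - 2P and supply is Qs = 6P - 741.
New equilibrium: 1041 - 2P = 6P - 741 ⇒ 1782 = 8P ⇒ P = 222.75, Q = 595.5.
ΔP = 222.75 − 211 = +11.75.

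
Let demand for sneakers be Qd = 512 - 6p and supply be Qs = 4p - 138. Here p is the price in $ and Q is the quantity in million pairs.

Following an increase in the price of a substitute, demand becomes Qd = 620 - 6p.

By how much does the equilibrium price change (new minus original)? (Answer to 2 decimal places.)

Original equilibrium: 512 - 6p = 4p - 138 gives 650 = 10p, so p = 65 and Q = 122.
After the shift, demand is Qd = 620 - 6p and supply is Qs = 4p - 138.
Clearing the new market: 620 - 6p = 4p - 138, so p = 75.8 and Q = 165.2.
Δp = 75.8 − 65 = +10.80.

+10.80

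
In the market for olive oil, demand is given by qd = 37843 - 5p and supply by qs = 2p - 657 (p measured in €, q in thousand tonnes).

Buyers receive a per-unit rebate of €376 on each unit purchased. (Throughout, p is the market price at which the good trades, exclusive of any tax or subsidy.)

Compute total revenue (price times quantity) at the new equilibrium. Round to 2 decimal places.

Before the shock: 37843 - 5p = 2p - 657 ⇒ 38500 = 7p ⇒ p = 5500, q = 10343.
Since buyers' out-of-pocket price is the market price minus the rebate, the effective demand curve becomes qd = 39723 - 5p.
Setting them equal: 39723 - 5p = 2p - 657 → 40380 = 7p, so p = 40380/7 ≈ 5768.5714 and q = 76161/7 ≈ 10880.1429.
New expenditure = 5768.5714 × 10880.1429 = 62762881.22.

62762881.22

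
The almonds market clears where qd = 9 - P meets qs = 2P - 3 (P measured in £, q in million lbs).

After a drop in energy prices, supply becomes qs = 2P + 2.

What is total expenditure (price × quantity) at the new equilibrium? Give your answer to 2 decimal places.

Before the shock: 9 - P = 2P - 3 ⇒ 12 = 3P ⇒ P = 4, q = 5.
The shock moves the curves to qd = 9 - P and qs = 2P + 2.
Setting them equal: 9 - P = 2P + 2 → 7 = 3P, so P = 7/3 ≈ 2.3333 and q = 20/3 ≈ 6.6667.
New expenditure = 2.3333 × 6.6667 = 15.56.

15.56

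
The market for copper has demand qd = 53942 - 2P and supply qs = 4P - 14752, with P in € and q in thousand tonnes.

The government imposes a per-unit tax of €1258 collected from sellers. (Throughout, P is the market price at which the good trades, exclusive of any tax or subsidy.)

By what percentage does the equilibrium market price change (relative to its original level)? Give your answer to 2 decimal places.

Before the shock: 53942 - 2P = 4P - 14752 ⇒ 68694 = 6P ⇒ P = 11449, q = 31044.
Since sellers keep the price net of the tax, the effective supply curve becomes qs = 4P - 19784.
Setting them equal: 53942 - 2P = 4P - 19784 → 73726 = 6P, so P = 36863/3 ≈ 12287.6667 and q = 88100/3 ≈ 29366.6667.
%ΔP = (12287.6667 − 11449) / 11449 × 100 = +7.33%.

+7.33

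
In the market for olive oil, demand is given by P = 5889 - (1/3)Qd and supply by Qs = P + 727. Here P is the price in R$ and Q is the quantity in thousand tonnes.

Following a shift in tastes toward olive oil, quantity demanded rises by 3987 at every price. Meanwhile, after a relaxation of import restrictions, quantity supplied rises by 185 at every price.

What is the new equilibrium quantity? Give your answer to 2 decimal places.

6097.50

Solve the original market: 17667 - 3P = P + 727, hence P = 4235 and Q = 4962.
After the shift, demand is Qd = 21654 - 3P and supply is Qs = P + 912.
Clearing the new market: 21654 - 3P = P + 912, so P = 5185.5 and Q = 6097.5.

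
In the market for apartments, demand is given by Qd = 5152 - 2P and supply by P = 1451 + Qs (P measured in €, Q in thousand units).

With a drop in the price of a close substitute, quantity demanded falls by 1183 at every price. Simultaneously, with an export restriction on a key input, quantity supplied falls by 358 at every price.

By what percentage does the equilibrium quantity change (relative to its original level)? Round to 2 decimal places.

-84.40

Initially, 5152 - 2P = P - 1451, so 6603 = 3P and P = 2201, Q = 750.
The shock moves the curves to Qd = 3969 - 2P and Qs = P - 1809.
Equate the new curves: 3969 - 2P = P - 1809, giving 5778 = 3P, P = 1926, Q = 117.
%ΔQ = (117 − 750) / 750 × 100 = -84.40%.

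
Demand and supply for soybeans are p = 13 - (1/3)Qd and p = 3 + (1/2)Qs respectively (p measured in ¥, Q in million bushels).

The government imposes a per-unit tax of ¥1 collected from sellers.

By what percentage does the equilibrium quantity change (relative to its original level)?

-10

Initially, 39 - 3p = 2p - 6, so 45 = 5p and p = 9, Q = 12.
Since sellers keep the price net of the tax, the effective supply curve becomes Qs = 2p - 8.
Setting them equal: 39 - 3p = 2p - 8 → 47 = 5p, so p = 9.4 and Q = 10.8.
%ΔQ = (10.8 − 12) / 12 × 100 = -10%.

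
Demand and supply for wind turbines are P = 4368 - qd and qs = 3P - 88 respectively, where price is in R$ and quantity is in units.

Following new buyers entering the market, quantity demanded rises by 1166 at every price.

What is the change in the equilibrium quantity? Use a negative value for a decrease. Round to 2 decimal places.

+874.50

Original equilibrium: 4368 - P = 3P - 88 gives 4456 = 4P, so P = 1114 and q = 3254.
With the change applied: demand qd = 5534 - P, supply qs = 3P - 88.
Clearing the new market: 5534 - P = 3P - 88, so P = 1405.5 and q = 4128.5.
Δq = 4128.5 − 3254 = +874.50.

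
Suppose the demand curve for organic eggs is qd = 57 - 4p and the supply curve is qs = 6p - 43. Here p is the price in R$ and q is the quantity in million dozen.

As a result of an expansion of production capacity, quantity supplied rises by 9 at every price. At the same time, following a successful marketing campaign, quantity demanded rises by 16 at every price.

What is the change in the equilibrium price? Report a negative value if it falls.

Initially, 57 - 4p = 6p - 43, so 100 = 10p and p = 10, q = 17.
The new curves are qd = 73 - 4p (demand) and qs = 6p - 34 (supply).
Setting them equal: 73 - 4p = 6p - 34 → 107 = 10p, so p = 10.7 and q = 30.2.
Δp = 10.7 − 10 = +0.7.

+0.7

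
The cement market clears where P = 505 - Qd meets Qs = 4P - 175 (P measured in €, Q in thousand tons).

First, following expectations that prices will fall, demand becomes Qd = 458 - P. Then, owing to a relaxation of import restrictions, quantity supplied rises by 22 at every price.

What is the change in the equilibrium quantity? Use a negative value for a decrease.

-33.2

Initially, 505 - P = 4P - 175, so 680 = 5P and P = 136, Q = 369.
The shock moves the curves to Qd = 458 - P and Qs = 4P - 153.
Equate the new curves: 458 - P = 4P - 153, giving 611 = 5P, P = 122.2, Q = 335.8.
ΔQ = 335.8 − 369 = -33.2.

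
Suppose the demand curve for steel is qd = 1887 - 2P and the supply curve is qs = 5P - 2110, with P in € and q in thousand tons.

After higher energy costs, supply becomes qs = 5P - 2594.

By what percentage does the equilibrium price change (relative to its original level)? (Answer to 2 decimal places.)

+12.11

Before the shock: 1887 - 2P = 5P - 2110 ⇒ 3997 = 7P ⇒ P = 571, q = 745.
The new curves are qd = 1887 - 2P (demand) and qs = 5P - 2594 (supply).
Equate the new curves: 1887 - 2P = 5P - 2594, giving 4481 = 7P, P = 4481/7 ≈ 640.1429, q = 4247/7 ≈ 606.7143.
%ΔP = (640.1429 − 571) / 571 × 100 = +12.11%.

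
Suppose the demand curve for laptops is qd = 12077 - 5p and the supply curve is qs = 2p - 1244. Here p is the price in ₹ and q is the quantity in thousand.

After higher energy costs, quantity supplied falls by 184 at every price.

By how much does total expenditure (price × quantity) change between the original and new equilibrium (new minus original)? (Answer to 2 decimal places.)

Initially, 12077 - 5p = 2p - 1244, so 13321 = 7p and p = 1903, q = 2562.
The shock moves the curves to qd = 12077 - 5p and qs = 2p - 1428.
Setting them equal: 12077 - 5p = 2p - 1428 → 13505 = 7p, so p = 13505/7 ≈ 1929.2857 and q = 17014/7 ≈ 2430.5714.
Expenditure moves from 1903×2562 = 4875486 to 1929.2857×2430.5714 = 4689266.7347; change = -186219.27.

-186219.27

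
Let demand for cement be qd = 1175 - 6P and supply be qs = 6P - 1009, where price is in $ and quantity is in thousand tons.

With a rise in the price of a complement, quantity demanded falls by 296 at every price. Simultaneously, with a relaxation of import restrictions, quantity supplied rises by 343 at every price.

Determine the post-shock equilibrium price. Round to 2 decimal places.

128.75

Original equilibrium: 1175 - 6P = 6P - 1009 gives 2184 = 12P, so P = 182 and q = 83.
After the shift, demand is qd = 879 - 6P and supply is qs = 6P - 666.
Clearing the new market: 879 - 6P = 6P - 666, so P = 128.75 and q = 106.5.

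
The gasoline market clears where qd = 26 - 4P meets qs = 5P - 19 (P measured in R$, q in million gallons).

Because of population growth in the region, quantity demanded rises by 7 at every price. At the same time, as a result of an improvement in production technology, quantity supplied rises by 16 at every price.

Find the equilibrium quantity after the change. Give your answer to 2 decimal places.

Initially, 26 - 4P = 5P - 19, so 45 = 9P and P = 5, q = 6.
The new curves are qd = 33 - 4P (demand) and qs = 5P - 3 (supply).
Equate the new curves: 33 - 4P = 5P - 3, giving 36 = 9P, P = 4, q = 17.

17.00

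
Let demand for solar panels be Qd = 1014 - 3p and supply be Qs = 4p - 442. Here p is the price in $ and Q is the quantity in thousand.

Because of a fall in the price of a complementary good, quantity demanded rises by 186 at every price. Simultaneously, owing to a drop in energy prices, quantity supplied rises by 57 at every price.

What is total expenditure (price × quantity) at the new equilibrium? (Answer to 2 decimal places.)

Initially, 1014 - 3p = 4p - 442, so 1456 = 7p and p = 208, Q = 390.
After the shift, demand is Qd = 1200 - 3p and supply is Qs = 4p - 385.
Clearing the new market: 1200 - 3p = 4p - 385, so p = 1585/7 ≈ 226.4286 and Q = 3645/7 ≈ 520.7143.
New expenditure = 226.4286 × 520.7143 = 117904.59.

117904.59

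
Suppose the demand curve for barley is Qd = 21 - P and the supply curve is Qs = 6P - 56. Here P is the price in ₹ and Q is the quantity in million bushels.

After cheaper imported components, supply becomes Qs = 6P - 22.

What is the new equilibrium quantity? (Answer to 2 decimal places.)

14.86

Original equilibrium: 21 - P = 6P - 56 gives 77 = 7P, so P = 11 and Q = 10.
The shock moves the curves to Qd = 21 - P and Qs = 6P - 22.
Clearing the new market: 21 - P = 6P - 22, so P = 43/7 ≈ 6.1429 and Q = 104/7 ≈ 14.8571.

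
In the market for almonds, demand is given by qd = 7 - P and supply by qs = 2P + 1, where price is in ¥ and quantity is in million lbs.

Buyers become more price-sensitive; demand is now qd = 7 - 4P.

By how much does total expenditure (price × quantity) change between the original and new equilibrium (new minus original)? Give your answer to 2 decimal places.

Solve the original market: 7 - P = 2P + 1, hence P = 2 and q = 5.
The shock moves the curves to qd = 7 - 4P and qs = 2P + 1.
Clearing the new market: 7 - 4P = 2P + 1, so P = 1 and q = 3.
Expenditure moves from 2×5 = 10 to 1×3 = 3; change = -7.00.

-7.00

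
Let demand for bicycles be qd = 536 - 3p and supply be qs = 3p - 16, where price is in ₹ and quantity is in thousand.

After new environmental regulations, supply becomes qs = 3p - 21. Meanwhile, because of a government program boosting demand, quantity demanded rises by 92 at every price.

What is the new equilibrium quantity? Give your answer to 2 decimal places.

303.50

Before the shock: 536 - 3p = 3p - 16 ⇒ 552 = 6p ⇒ p = 92, q = 260.
The shock moves the curves to qd = 628 - 3p and qs = 3p - 21.
New equilibrium: 628 - 3p = 3p - 21 ⇒ 649 = 6p ⇒ p = 649/6 ≈ 108.1667, q = 303.5.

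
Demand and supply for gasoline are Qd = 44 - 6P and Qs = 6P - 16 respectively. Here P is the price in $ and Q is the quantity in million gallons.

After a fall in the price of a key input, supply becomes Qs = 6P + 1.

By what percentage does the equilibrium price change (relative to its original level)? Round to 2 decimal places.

-28.33

Solve the original market: 44 - 6P = 6P - 16, hence P = 5 and Q = 14.
With the change applied: demand Qd = 44 - 6P, supply Qs = 6P + 1.
Equate the new curves: 44 - 6P = 6P + 1, giving 43 = 12P, P = 43/12 ≈ 3.5833, Q = 22.5.
%ΔP = (3.5833 − 5) / 5 × 100 = -28.33%.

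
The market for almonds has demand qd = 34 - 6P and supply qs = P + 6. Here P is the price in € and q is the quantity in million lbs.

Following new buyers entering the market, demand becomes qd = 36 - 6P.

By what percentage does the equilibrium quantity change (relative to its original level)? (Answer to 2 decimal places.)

Solve the original market: 34 - 6P = P + 6, hence P = 4 and q = 10.
The new curves are qd = 36 - 6P (demand) and qs = P + 6 (supply).
Setting them equal: 36 - 6P = P + 6 → 30 = 7P, so P = 30/7 ≈ 4.2857 and q = 72/7 ≈ 10.2857.
%Δq = (10.2857 − 10) / 10 × 100 = +2.86%.

+2.86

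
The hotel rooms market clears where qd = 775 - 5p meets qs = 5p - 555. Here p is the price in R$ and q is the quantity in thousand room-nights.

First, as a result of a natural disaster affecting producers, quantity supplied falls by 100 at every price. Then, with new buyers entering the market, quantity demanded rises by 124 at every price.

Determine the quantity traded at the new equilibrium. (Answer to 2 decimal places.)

122.00

Original equilibrium: 775 - 5p = 5p - 555 gives 1330 = 10p, so p = 133 and q = 110.
After the shift, demand is qd = 899 - 5p and supply is qs = 5p - 655.
New equilibrium: 899 - 5p = 5p - 655 ⇒ 1554 = 10p ⇒ p = 155.4, q = 122.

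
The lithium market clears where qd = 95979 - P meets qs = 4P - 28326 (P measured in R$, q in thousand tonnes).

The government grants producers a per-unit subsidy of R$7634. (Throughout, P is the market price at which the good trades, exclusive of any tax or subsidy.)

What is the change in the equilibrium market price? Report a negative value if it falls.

Before the shock: 95979 - P = 4P - 28326 ⇒ 124305 = 5P ⇒ P = 24861, q = 71118.
Since sellers receive the price plus the subsidy, the effective supply curve becomes qs = 4P + 2210.
Clearing the new market: 95979 - P = 4P + 2210, so P = 18753.8 and q = 77225.2.
ΔP = 18753.8 − 24861 = -6107.2.

-6107.2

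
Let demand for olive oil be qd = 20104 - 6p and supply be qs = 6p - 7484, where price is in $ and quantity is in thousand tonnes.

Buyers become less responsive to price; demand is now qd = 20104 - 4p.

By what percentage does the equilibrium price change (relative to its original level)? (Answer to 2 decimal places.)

Original equilibrium: 20104 - 6p = 6p - 7484 gives 27588 = 12p, so p = 2299 and q = 6310.
The shock moves the curves to qd = 20104 - 4p and qs = 6p - 7484.
Equate the new curves: 20104 - 4p = 6p - 7484, giving 27588 = 10p, p = 2758.8, q = 9068.8.
%Δp = (2758.8 − 2299) / 2299 × 100 = +20.00%.

+20.00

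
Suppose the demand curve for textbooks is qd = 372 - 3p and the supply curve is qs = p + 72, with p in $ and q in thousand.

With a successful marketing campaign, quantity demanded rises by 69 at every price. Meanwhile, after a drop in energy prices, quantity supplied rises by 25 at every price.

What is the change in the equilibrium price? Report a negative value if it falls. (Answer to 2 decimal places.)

+11.00

Solve the original market: 372 - 3p = p + 72, hence p = 75 and q = 147.
The new curves are qd = 441 - 3p (demand) and qs = p + 97 (supply).
New equilibrium: 441 - 3p = p + 97 ⇒ 344 = 4p ⇒ p = 86, q = 183.
Δp = 86 − 75 = +11.00.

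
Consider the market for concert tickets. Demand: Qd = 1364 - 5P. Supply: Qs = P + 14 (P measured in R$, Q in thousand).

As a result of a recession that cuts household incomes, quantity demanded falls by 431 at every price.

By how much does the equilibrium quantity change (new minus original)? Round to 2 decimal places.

Before the shock: 1364 - 5P = P + 14 ⇒ 1350 = 6P ⇒ P = 225, Q = 239.
The shock moves the curves to Qd = 933 - 5P and Qs = P + 14.
Setting them equal: 933 - 5P = P + 14 → 919 = 6P, so P = 919/6 ≈ 153.1667 and Q = 1003/6 ≈ 167.1667.
ΔQ = 167.1667 − 239 = -71.83.

-71.83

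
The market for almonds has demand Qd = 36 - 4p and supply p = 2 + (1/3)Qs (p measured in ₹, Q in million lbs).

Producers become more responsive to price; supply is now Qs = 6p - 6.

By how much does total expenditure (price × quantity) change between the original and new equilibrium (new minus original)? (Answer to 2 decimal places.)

+8.64

Initially, 36 - 4p = 3p - 6, so 42 = 7p and p = 6, Q = 12.
With the change applied: demand Qd = 36 - 4p, supply Qs = 6p - 6.
New equilibrium: 36 - 4p = 6p - 6 ⇒ 42 = 10p ⇒ p = 4.2, Q = 19.2.
Expenditure moves from 6×12 = 72 to 4.2×19.2 = 80.64; change = +8.64.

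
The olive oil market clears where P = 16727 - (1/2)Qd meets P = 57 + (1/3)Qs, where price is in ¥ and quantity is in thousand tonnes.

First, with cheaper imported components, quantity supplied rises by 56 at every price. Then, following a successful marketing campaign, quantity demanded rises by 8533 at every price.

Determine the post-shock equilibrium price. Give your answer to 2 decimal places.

8420.40

Solve the original market: 33454 - 2P = 3P - 171, hence P = 6725 and Q = 20004.
With the change applied: demand Qd = 41987 - 2P, supply Qs = 3P - 115.
New equilibrium: 41987 - 2P = 3P - 115 ⇒ 42102 = 5P ⇒ P = 8420.4, Q = 25146.2.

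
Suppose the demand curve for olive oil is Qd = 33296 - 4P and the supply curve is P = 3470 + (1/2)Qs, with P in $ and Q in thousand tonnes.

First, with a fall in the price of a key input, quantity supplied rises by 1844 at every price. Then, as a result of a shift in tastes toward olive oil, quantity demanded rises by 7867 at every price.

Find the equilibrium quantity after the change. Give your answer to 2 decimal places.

Solve the original market: 33296 - 4P = 2P - 6940, hence P = 6706 and Q = 6472.
With the change applied: demand Qd = 41163 - 4P, supply Qs = 2P - 5096.
Equate the new curves: 41163 - 4P = 2P - 5096, giving 46259 = 6P, P = 46259/6 ≈ 7709.8333, Q = 30971/3 ≈ 10323.6667.

10323.67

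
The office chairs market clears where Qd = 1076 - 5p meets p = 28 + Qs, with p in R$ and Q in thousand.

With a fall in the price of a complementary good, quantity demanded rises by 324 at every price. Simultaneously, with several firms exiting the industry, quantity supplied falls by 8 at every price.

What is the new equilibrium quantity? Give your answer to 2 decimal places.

Original equilibrium: 1076 - 5p = p - 28 gives 1104 = 6p, so p = 184 and Q = 156.
After the shift, demand is Qd = 1400 - 5p and supply is Qs = p - 36.
Clearing the new market: 1400 - 5p = p - 36, so p = 718/3 ≈ 239.3333 and Q = 610/3 ≈ 203.3333.

203.33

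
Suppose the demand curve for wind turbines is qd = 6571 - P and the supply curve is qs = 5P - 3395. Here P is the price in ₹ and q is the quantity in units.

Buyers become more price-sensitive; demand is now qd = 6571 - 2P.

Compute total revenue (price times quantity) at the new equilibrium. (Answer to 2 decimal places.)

Initially, 6571 - P = 5P - 3395, so 9966 = 6P and P = 1661, q = 4910.
The shock moves the curves to qd = 6571 - 2P and qs = 5P - 3395.
Equate the new curves: 6571 - 2P = 5P - 3395, giving 9966 = 7P, P = 9966/7 ≈ 1423.7143, q = 26065/7 ≈ 3723.5714.
New expenditure = 1423.7143 × 3723.5714 = 5301301.84.

5301301.84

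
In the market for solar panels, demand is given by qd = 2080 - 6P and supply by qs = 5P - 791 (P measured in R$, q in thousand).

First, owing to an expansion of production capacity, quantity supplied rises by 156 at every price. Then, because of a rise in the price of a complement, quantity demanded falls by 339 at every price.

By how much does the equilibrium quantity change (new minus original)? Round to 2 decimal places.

Solve the original market: 2080 - 6P = 5P - 791, hence P = 261 and q = 514.
After the shift, demand is qd = 1741 - 6P and supply is qs = 5P - 635.
Equate the new curves: 1741 - 6P = 5P - 635, giving 2376 = 11P, P = 216, q = 445.
Δq = 445 − 514 = -69.00.

-69.00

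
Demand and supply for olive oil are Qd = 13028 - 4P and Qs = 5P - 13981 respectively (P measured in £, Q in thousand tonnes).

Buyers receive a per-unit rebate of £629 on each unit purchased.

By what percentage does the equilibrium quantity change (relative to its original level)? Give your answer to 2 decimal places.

+136.50

Original equilibrium: 13028 - 4P = 5P - 13981 gives 27009 = 9P, so P = 3001 and Q = 1024.
Since buyers' out-of-pocket price is the market price minus the rebate, the effective demand curve becomes Qd = 15544 - 4P.
Equate the new curves: 15544 - 4P = 5P - 13981, giving 29525 = 9P, P = 29525/9 ≈ 3280.5556, Q = 21796/9 ≈ 2421.7778.
%ΔQ = (2421.7778 − 1024) / 1024 × 100 = +136.50%.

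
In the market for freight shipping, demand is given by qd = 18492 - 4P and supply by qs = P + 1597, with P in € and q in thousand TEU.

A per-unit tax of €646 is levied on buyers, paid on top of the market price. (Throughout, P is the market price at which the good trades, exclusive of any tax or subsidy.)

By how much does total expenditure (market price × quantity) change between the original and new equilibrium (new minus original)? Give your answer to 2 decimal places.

-4050781.76

Original equilibrium: 18492 - 4P = P + 1597 gives 16895 = 5P, so P = 3379 and q = 4976.
Since buyers pay the price plus the tax, the effective demand curve becomes qd = 15908 - 4P.
Equate the new curves: 15908 - 4P = P + 1597, giving 14311 = 5P, P = 2862.2, q = 4459.2.
Expenditure moves from 3379×4976 = 16813904 to 2862.2×4459.2 = 12763122.24; change = -4050781.76.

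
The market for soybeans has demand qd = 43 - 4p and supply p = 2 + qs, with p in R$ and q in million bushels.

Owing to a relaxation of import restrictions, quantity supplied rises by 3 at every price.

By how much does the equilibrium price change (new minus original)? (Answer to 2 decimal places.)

Before the shock: 43 - 4p = p - 2 ⇒ 45 = 5p ⇒ p = 9, q = 7.
The shock moves the curves to qd = 43 - 4p and qs = p + 1.
Equate the new curves: 43 - 4p = p + 1, giving 42 = 5p, p = 8.4, q = 9.4.
Δp = 8.4 − 9 = -0.60.

-0.60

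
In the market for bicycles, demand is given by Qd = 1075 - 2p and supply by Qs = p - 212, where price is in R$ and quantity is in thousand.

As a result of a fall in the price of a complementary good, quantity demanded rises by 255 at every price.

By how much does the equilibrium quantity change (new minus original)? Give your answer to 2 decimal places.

+85.00

Solve the original market: 1075 - 2p = p - 212, hence p = 429 and Q = 217.
The shock moves the curves to Qd = 1330 - 2p and Qs = p - 212.
New equilibrium: 1330 - 2p = p - 212 ⇒ 1542 = 3p ⇒ p = 514, Q = 302.
ΔQ = 302 − 217 = +85.00.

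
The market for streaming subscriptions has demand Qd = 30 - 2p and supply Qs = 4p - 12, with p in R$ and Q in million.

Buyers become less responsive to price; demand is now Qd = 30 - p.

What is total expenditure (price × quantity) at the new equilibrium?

181.44

Before the shock: 30 - 2p = 4p - 12 ⇒ 42 = 6p ⇒ p = 7, Q = 16.
The new curves are Qd = 30 - p (demand) and Qs = 4p - 12 (supply).
Clearing the new market: 30 - p = 4p - 12, so p = 8.4 and Q = 21.6.
New expenditure = 8.4 × 21.6 = 181.44.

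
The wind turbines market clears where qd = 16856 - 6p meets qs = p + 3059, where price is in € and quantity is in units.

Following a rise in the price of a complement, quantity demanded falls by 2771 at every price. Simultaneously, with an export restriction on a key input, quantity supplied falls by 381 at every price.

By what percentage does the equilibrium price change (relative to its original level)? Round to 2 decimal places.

Before the shock: 16856 - 6p = p + 3059 ⇒ 13797 = 7p ⇒ p = 1971, q = 5030.
The new curves are qd = 14085 - 6p (demand) and qs = p + 2678 (supply).
New equilibrium: 14085 - 6p = p + 2678 ⇒ 11407 = 7p ⇒ p = 11407/7 ≈ 1629.5714, q = 30153/7 ≈ 4307.5714.
%Δp = (1629.5714 − 1971) / 1971 × 100 = -17.32%.

-17.32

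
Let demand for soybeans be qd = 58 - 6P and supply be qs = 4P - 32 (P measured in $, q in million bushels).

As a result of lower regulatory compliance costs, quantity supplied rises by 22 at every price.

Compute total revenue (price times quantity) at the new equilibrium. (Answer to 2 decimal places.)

Initially, 58 - 6P = 4P - 32, so 90 = 10P and P = 9, q = 4.
The new curves are qd = 58 - 6P (demand) and qs = 4P - 10 (supply).
Clearing the new market: 58 - 6P = 4P - 10, so P = 6.8 and q = 17.2.
New expenditure = 6.8 × 17.2 = 116.96.

116.96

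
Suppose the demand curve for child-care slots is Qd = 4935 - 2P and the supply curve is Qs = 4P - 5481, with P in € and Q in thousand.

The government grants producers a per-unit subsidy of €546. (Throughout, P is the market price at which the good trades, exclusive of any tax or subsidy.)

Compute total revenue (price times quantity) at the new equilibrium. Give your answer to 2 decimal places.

Solve the original market: 4935 - 2P = 4P - 5481, hence P = 1736 and Q = 1463.
Since sellers receive the price plus the subsidy, the effective supply curve becomes Qs = 4P - 3297.
Setting them equal: 4935 - 2P = 4P - 3297 → 8232 = 6P, so P = 1372 and Q = 2191.
New expenditure = 1372 × 2191 = 3006052.00.

3006052.00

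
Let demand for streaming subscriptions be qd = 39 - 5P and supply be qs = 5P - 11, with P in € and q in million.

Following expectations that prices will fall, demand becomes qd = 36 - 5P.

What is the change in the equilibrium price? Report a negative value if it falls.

-0.3

Initially, 39 - 5P = 5P - 11, so 50 = 10P and P = 5, q = 14.
With the change applied: demand qd = 36 - 5P, supply qs = 5P - 11.
Clearing the new market: 36 - 5P = 5P - 11, so P = 4.7 and q = 12.5.
ΔP = 4.7 − 5 = -0.3.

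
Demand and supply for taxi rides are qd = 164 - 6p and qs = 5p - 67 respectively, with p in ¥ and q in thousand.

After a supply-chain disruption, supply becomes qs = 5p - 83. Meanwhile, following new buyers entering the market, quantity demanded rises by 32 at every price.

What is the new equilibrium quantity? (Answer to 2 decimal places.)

43.82

Before the shock: 164 - 6p = 5p - 67 ⇒ 231 = 11p ⇒ p = 21, q = 38.
With the change applied: demand qd = 196 - 6p, supply qs = 5p - 83.
Setting them equal: 196 - 6p = 5p - 83 → 279 = 11p, so p = 279/11 ≈ 25.3636 and q = 482/11 ≈ 43.8182.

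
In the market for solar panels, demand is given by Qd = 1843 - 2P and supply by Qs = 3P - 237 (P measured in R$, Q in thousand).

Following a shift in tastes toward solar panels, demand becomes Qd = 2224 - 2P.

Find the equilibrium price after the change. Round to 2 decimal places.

Solve the original market: 1843 - 2P = 3P - 237, hence P = 416 and Q = 1011.
The new curves are Qd = 2224 - 2P (demand) and Qs = 3P - 237 (supply).
Clearing the new market: 2224 - 2P = 3P - 237, so P = 492.2 and Q = 1239.6.

492.20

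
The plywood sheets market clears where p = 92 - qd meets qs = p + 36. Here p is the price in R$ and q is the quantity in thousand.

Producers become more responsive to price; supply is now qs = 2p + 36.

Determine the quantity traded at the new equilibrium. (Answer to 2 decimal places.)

Initially, 92 - p = p + 36, so 56 = 2p and p = 28, q = 64.
After the shift, demand is qd = 92 - p and supply is qs = 2p + 36.
Clearing the new market: 92 - p = 2p + 36, so p = 56/3 ≈ 18.6667 and q = 220/3 ≈ 73.3333.

73.33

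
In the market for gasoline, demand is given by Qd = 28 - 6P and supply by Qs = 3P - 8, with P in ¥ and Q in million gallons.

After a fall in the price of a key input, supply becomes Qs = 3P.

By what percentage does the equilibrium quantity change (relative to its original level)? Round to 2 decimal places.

Solve the original market: 28 - 6P = 3P - 8, hence P = 4 and Q = 4.
The new curves are Qd = 28 - 6P (demand) and Qs = 3P (supply).
Clearing the new market: 28 - 6P = 3P, so P = 28/9 ≈ 3.1111 and Q = 28/3 ≈ 9.3333.
%ΔQ = (9.3333 − 4) / 4 × 100 = +133.33%.

+133.33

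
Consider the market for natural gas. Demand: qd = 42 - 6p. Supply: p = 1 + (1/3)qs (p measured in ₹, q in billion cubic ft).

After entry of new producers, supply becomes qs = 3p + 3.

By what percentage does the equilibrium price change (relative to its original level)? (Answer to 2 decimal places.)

Original equilibrium: 42 - 6p = 3p - 3 gives 45 = 9p, so p = 5 and q = 12.
The shock moves the curves to qd = 42 - 6p and qs = 3p + 3.
New equilibrium: 42 - 6p = 3p + 3 ⇒ 39 = 9p ⇒ p = 13/3 ≈ 4.3333, q = 16.
%Δp = (4.3333 − 5) / 5 × 100 = -13.33%.

-13.33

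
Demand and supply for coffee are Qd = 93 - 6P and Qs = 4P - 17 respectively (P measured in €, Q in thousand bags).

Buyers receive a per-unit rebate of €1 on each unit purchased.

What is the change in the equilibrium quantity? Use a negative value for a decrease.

Original equilibrium: 93 - 6P = 4P - 17 gives 110 = 10P, so P = 11 and Q = 27.
Since buyers' out-of-pocket price is the market price minus the rebate, the effective demand curve becomes Qd = 99 - 6P.
Setting them equal: 99 - 6P = 4P - 17 → 116 = 10P, so P = 11.6 and Q = 29.4.
ΔQ = 29.4 − 27 = +2.4.

+2.4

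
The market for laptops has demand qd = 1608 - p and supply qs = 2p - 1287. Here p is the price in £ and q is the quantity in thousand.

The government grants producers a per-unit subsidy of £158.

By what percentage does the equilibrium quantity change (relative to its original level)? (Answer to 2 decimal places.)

+16.38

Original equilibrium: 1608 - p = 2p - 1287 gives 2895 = 3p, so p = 965 and q = 643.
Since sellers receive the price plus the subsidy, the effective supply curve becomes qs = 2p - 971.
Clearing the new market: 1608 - p = 2p - 971, so p = 2579/3 ≈ 859.6667 and q = 2245/3 ≈ 748.3333.
%Δq = (748.3333 − 643) / 643 × 100 = +16.38%.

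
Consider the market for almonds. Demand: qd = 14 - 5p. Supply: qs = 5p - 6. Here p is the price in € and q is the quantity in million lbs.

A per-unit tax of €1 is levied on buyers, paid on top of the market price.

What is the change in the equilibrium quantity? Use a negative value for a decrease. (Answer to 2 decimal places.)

-2.50

Original equilibrium: 14 - 5p = 5p - 6 gives 20 = 10p, so p = 2 and q = 4.
Since buyers pay the price plus the tax, the effective demand curve becomes qd = 9 - 5p.
Equate the new curves: 9 - 5p = 5p - 6, giving 15 = 10p, p = 1.5, q = 1.5.
Δq = 1.5 − 4 = -2.50.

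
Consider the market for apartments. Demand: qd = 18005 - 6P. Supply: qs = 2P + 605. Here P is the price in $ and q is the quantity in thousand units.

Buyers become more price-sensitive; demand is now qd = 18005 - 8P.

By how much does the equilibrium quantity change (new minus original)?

-870

Solve the original market: 18005 - 6P = 2P + 605, hence P = 2175 and q = 4955.
The new curves are qd = 18005 - 8P (demand) and qs = 2P + 605 (supply).
Clearing the new market: 18005 - 8P = 2P + 605, so P = 1740 and q = 4085.
Δq = 4085 − 4955 = -870.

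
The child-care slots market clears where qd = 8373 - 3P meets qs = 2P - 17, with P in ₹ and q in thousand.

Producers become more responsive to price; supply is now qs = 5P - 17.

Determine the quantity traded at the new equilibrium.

5226.75

Before the shock: 8373 - 3P = 2P - 17 ⇒ 8390 = 5P ⇒ P = 1678, q = 3339.
The new curves are qd = 8373 - 3P (demand) and qs = 5P - 17 (supply).
New equilibrium: 8373 - 3P = 5P - 17 ⇒ 8390 = 8P ⇒ P = 1048.75, q = 5226.75.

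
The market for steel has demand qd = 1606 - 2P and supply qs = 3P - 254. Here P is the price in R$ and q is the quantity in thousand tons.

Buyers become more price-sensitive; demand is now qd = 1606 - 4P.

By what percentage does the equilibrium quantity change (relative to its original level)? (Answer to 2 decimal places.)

Solve the original market: 1606 - 2P = 3P - 254, hence P = 372 and q = 862.
With the change applied: demand qd = 1606 - 4P, supply qs = 3P - 254.
New equilibrium: 1606 - 4P = 3P - 254 ⇒ 1860 = 7P ⇒ P = 1860/7 ≈ 265.7143, q = 3802/7 ≈ 543.1429.
%Δq = (543.1429 − 862) / 862 × 100 = -36.99%.

-36.99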